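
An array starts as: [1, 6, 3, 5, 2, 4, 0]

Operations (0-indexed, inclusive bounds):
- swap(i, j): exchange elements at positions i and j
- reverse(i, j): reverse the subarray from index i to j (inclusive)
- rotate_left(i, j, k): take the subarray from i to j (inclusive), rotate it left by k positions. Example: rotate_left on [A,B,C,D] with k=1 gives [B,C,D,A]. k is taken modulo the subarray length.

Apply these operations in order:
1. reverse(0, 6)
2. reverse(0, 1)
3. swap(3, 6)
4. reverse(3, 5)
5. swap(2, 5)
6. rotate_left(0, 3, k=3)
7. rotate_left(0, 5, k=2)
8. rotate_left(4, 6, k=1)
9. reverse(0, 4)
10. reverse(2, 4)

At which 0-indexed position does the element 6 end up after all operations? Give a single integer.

Answer: 6

Derivation:
After 1 (reverse(0, 6)): [0, 4, 2, 5, 3, 6, 1]
After 2 (reverse(0, 1)): [4, 0, 2, 5, 3, 6, 1]
After 3 (swap(3, 6)): [4, 0, 2, 1, 3, 6, 5]
After 4 (reverse(3, 5)): [4, 0, 2, 6, 3, 1, 5]
After 5 (swap(2, 5)): [4, 0, 1, 6, 3, 2, 5]
After 6 (rotate_left(0, 3, k=3)): [6, 4, 0, 1, 3, 2, 5]
After 7 (rotate_left(0, 5, k=2)): [0, 1, 3, 2, 6, 4, 5]
After 8 (rotate_left(4, 6, k=1)): [0, 1, 3, 2, 4, 5, 6]
After 9 (reverse(0, 4)): [4, 2, 3, 1, 0, 5, 6]
After 10 (reverse(2, 4)): [4, 2, 0, 1, 3, 5, 6]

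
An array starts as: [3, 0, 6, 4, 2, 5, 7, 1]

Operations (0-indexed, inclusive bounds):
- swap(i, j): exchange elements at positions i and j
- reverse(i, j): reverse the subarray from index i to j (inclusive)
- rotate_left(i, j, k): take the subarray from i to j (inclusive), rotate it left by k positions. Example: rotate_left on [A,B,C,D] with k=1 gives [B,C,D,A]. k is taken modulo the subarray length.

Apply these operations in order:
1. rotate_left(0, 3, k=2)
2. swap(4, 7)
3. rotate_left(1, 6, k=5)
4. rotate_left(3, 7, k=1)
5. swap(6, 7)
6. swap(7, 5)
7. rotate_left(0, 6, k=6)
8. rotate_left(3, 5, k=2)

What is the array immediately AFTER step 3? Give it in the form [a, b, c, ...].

Answer: [6, 7, 4, 3, 0, 1, 5, 2]

Derivation:
After 1 (rotate_left(0, 3, k=2)): [6, 4, 3, 0, 2, 5, 7, 1]
After 2 (swap(4, 7)): [6, 4, 3, 0, 1, 5, 7, 2]
After 3 (rotate_left(1, 6, k=5)): [6, 7, 4, 3, 0, 1, 5, 2]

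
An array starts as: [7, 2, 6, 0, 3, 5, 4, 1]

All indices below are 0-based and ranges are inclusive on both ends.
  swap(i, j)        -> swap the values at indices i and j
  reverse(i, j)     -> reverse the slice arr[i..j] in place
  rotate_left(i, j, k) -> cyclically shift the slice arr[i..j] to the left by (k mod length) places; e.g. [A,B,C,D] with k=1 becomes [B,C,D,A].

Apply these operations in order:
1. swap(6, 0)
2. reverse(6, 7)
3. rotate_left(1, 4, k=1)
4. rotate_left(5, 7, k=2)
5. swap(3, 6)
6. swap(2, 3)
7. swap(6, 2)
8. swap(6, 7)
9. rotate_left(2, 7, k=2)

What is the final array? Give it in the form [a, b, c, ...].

Answer: [4, 6, 2, 7, 1, 5, 3, 0]

Derivation:
After 1 (swap(6, 0)): [4, 2, 6, 0, 3, 5, 7, 1]
After 2 (reverse(6, 7)): [4, 2, 6, 0, 3, 5, 1, 7]
After 3 (rotate_left(1, 4, k=1)): [4, 6, 0, 3, 2, 5, 1, 7]
After 4 (rotate_left(5, 7, k=2)): [4, 6, 0, 3, 2, 7, 5, 1]
After 5 (swap(3, 6)): [4, 6, 0, 5, 2, 7, 3, 1]
After 6 (swap(2, 3)): [4, 6, 5, 0, 2, 7, 3, 1]
After 7 (swap(6, 2)): [4, 6, 3, 0, 2, 7, 5, 1]
After 8 (swap(6, 7)): [4, 6, 3, 0, 2, 7, 1, 5]
After 9 (rotate_left(2, 7, k=2)): [4, 6, 2, 7, 1, 5, 3, 0]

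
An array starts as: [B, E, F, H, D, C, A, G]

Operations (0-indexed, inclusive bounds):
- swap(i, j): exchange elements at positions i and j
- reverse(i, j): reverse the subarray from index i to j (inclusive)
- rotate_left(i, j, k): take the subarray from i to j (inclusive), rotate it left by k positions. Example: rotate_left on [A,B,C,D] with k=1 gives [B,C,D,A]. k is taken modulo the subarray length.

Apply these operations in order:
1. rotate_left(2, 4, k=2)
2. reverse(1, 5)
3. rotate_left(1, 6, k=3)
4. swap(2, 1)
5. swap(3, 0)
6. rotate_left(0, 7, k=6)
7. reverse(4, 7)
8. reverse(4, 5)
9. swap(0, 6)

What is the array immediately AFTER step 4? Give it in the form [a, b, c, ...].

After 1 (rotate_left(2, 4, k=2)): [B, E, D, F, H, C, A, G]
After 2 (reverse(1, 5)): [B, C, H, F, D, E, A, G]
After 3 (rotate_left(1, 6, k=3)): [B, D, E, A, C, H, F, G]
After 4 (swap(2, 1)): [B, E, D, A, C, H, F, G]

Answer: [B, E, D, A, C, H, F, G]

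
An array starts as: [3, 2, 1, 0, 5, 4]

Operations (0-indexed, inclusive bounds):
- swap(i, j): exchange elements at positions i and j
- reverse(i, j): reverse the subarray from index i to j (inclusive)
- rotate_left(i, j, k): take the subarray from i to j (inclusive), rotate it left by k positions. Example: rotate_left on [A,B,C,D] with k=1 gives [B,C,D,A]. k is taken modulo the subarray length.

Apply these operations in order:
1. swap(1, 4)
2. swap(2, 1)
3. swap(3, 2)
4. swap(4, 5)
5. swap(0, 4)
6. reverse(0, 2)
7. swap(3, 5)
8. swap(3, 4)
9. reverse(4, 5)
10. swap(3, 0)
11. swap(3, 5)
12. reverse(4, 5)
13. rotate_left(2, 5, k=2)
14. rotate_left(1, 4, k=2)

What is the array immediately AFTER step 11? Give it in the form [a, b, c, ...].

After 1 (swap(1, 4)): [3, 5, 1, 0, 2, 4]
After 2 (swap(2, 1)): [3, 1, 5, 0, 2, 4]
After 3 (swap(3, 2)): [3, 1, 0, 5, 2, 4]
After 4 (swap(4, 5)): [3, 1, 0, 5, 4, 2]
After 5 (swap(0, 4)): [4, 1, 0, 5, 3, 2]
After 6 (reverse(0, 2)): [0, 1, 4, 5, 3, 2]
After 7 (swap(3, 5)): [0, 1, 4, 2, 3, 5]
After 8 (swap(3, 4)): [0, 1, 4, 3, 2, 5]
After 9 (reverse(4, 5)): [0, 1, 4, 3, 5, 2]
After 10 (swap(3, 0)): [3, 1, 4, 0, 5, 2]
After 11 (swap(3, 5)): [3, 1, 4, 2, 5, 0]

Answer: [3, 1, 4, 2, 5, 0]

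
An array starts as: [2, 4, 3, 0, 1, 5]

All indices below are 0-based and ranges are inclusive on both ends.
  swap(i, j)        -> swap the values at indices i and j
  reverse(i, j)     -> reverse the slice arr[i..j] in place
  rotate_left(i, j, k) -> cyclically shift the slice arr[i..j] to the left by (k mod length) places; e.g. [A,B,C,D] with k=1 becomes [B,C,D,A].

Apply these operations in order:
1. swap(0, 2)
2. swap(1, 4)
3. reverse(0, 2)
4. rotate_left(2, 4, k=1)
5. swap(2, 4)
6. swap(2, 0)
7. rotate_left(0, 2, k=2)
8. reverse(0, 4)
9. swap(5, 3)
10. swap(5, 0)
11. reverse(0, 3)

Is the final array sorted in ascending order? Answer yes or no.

After 1 (swap(0, 2)): [3, 4, 2, 0, 1, 5]
After 2 (swap(1, 4)): [3, 1, 2, 0, 4, 5]
After 3 (reverse(0, 2)): [2, 1, 3, 0, 4, 5]
After 4 (rotate_left(2, 4, k=1)): [2, 1, 0, 4, 3, 5]
After 5 (swap(2, 4)): [2, 1, 3, 4, 0, 5]
After 6 (swap(2, 0)): [3, 1, 2, 4, 0, 5]
After 7 (rotate_left(0, 2, k=2)): [2, 3, 1, 4, 0, 5]
After 8 (reverse(0, 4)): [0, 4, 1, 3, 2, 5]
After 9 (swap(5, 3)): [0, 4, 1, 5, 2, 3]
After 10 (swap(5, 0)): [3, 4, 1, 5, 2, 0]
After 11 (reverse(0, 3)): [5, 1, 4, 3, 2, 0]

Answer: no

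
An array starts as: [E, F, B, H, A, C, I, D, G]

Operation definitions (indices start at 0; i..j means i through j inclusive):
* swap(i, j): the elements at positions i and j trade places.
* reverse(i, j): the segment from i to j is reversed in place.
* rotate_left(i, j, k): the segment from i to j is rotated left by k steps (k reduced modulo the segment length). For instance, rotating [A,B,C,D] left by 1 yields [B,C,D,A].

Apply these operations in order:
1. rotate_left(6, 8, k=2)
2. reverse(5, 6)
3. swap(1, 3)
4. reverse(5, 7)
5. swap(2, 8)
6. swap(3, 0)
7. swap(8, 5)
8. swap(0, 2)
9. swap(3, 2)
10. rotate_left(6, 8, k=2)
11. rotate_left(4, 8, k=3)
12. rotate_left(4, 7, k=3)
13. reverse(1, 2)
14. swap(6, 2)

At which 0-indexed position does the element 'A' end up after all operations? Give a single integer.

Answer: 7

Derivation:
After 1 (rotate_left(6, 8, k=2)): [E, F, B, H, A, C, G, I, D]
After 2 (reverse(5, 6)): [E, F, B, H, A, G, C, I, D]
After 3 (swap(1, 3)): [E, H, B, F, A, G, C, I, D]
After 4 (reverse(5, 7)): [E, H, B, F, A, I, C, G, D]
After 5 (swap(2, 8)): [E, H, D, F, A, I, C, G, B]
After 6 (swap(3, 0)): [F, H, D, E, A, I, C, G, B]
After 7 (swap(8, 5)): [F, H, D, E, A, B, C, G, I]
After 8 (swap(0, 2)): [D, H, F, E, A, B, C, G, I]
After 9 (swap(3, 2)): [D, H, E, F, A, B, C, G, I]
After 10 (rotate_left(6, 8, k=2)): [D, H, E, F, A, B, I, C, G]
After 11 (rotate_left(4, 8, k=3)): [D, H, E, F, C, G, A, B, I]
After 12 (rotate_left(4, 7, k=3)): [D, H, E, F, B, C, G, A, I]
After 13 (reverse(1, 2)): [D, E, H, F, B, C, G, A, I]
After 14 (swap(6, 2)): [D, E, G, F, B, C, H, A, I]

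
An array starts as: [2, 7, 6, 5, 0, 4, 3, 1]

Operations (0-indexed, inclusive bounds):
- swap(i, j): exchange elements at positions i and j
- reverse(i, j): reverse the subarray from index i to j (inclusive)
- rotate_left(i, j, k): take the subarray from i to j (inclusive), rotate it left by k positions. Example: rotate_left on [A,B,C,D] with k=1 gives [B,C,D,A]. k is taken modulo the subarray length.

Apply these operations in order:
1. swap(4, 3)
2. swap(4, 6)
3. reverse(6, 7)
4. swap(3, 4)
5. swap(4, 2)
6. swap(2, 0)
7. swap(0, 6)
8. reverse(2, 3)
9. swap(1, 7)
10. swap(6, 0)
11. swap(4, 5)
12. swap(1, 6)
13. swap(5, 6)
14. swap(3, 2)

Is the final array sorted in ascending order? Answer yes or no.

Answer: yes

Derivation:
After 1 (swap(4, 3)): [2, 7, 6, 0, 5, 4, 3, 1]
After 2 (swap(4, 6)): [2, 7, 6, 0, 3, 4, 5, 1]
After 3 (reverse(6, 7)): [2, 7, 6, 0, 3, 4, 1, 5]
After 4 (swap(3, 4)): [2, 7, 6, 3, 0, 4, 1, 5]
After 5 (swap(4, 2)): [2, 7, 0, 3, 6, 4, 1, 5]
After 6 (swap(2, 0)): [0, 7, 2, 3, 6, 4, 1, 5]
After 7 (swap(0, 6)): [1, 7, 2, 3, 6, 4, 0, 5]
After 8 (reverse(2, 3)): [1, 7, 3, 2, 6, 4, 0, 5]
After 9 (swap(1, 7)): [1, 5, 3, 2, 6, 4, 0, 7]
After 10 (swap(6, 0)): [0, 5, 3, 2, 6, 4, 1, 7]
After 11 (swap(4, 5)): [0, 5, 3, 2, 4, 6, 1, 7]
After 12 (swap(1, 6)): [0, 1, 3, 2, 4, 6, 5, 7]
After 13 (swap(5, 6)): [0, 1, 3, 2, 4, 5, 6, 7]
After 14 (swap(3, 2)): [0, 1, 2, 3, 4, 5, 6, 7]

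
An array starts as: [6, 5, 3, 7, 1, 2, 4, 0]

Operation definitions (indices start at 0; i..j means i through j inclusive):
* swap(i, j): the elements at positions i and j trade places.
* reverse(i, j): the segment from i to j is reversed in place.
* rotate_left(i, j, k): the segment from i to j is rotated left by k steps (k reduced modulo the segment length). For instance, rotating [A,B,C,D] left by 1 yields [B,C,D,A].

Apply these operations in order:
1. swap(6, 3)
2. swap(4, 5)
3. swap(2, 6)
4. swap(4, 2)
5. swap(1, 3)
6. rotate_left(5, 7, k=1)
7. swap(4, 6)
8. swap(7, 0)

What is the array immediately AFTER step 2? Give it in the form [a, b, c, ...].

After 1 (swap(6, 3)): [6, 5, 3, 4, 1, 2, 7, 0]
After 2 (swap(4, 5)): [6, 5, 3, 4, 2, 1, 7, 0]

Answer: [6, 5, 3, 4, 2, 1, 7, 0]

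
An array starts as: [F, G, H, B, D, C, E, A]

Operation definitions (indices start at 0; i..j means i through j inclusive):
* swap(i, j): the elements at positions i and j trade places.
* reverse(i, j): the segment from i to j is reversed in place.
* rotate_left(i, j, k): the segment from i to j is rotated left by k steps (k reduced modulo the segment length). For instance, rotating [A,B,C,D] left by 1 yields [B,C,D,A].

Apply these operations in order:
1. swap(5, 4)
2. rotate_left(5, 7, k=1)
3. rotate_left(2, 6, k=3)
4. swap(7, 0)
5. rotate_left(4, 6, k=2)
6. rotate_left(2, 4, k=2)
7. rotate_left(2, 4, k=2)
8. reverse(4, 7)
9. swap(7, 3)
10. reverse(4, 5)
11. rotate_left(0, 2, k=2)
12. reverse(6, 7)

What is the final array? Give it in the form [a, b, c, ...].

After 1 (swap(5, 4)): [F, G, H, B, C, D, E, A]
After 2 (rotate_left(5, 7, k=1)): [F, G, H, B, C, E, A, D]
After 3 (rotate_left(2, 6, k=3)): [F, G, E, A, H, B, C, D]
After 4 (swap(7, 0)): [D, G, E, A, H, B, C, F]
After 5 (rotate_left(4, 6, k=2)): [D, G, E, A, C, H, B, F]
After 6 (rotate_left(2, 4, k=2)): [D, G, C, E, A, H, B, F]
After 7 (rotate_left(2, 4, k=2)): [D, G, A, C, E, H, B, F]
After 8 (reverse(4, 7)): [D, G, A, C, F, B, H, E]
After 9 (swap(7, 3)): [D, G, A, E, F, B, H, C]
After 10 (reverse(4, 5)): [D, G, A, E, B, F, H, C]
After 11 (rotate_left(0, 2, k=2)): [A, D, G, E, B, F, H, C]
After 12 (reverse(6, 7)): [A, D, G, E, B, F, C, H]

Answer: [A, D, G, E, B, F, C, H]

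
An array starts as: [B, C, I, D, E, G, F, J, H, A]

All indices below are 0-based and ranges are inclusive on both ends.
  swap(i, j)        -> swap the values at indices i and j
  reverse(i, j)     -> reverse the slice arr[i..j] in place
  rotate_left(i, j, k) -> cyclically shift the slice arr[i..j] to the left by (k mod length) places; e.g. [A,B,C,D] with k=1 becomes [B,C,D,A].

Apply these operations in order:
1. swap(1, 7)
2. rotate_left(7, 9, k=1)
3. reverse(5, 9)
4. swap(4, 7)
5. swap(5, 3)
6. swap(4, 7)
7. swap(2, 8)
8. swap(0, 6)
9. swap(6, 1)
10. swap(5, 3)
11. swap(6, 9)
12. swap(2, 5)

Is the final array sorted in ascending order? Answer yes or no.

After 1 (swap(1, 7)): [B, J, I, D, E, G, F, C, H, A]
After 2 (rotate_left(7, 9, k=1)): [B, J, I, D, E, G, F, H, A, C]
After 3 (reverse(5, 9)): [B, J, I, D, E, C, A, H, F, G]
After 4 (swap(4, 7)): [B, J, I, D, H, C, A, E, F, G]
After 5 (swap(5, 3)): [B, J, I, C, H, D, A, E, F, G]
After 6 (swap(4, 7)): [B, J, I, C, E, D, A, H, F, G]
After 7 (swap(2, 8)): [B, J, F, C, E, D, A, H, I, G]
After 8 (swap(0, 6)): [A, J, F, C, E, D, B, H, I, G]
After 9 (swap(6, 1)): [A, B, F, C, E, D, J, H, I, G]
After 10 (swap(5, 3)): [A, B, F, D, E, C, J, H, I, G]
After 11 (swap(6, 9)): [A, B, F, D, E, C, G, H, I, J]
After 12 (swap(2, 5)): [A, B, C, D, E, F, G, H, I, J]

Answer: yes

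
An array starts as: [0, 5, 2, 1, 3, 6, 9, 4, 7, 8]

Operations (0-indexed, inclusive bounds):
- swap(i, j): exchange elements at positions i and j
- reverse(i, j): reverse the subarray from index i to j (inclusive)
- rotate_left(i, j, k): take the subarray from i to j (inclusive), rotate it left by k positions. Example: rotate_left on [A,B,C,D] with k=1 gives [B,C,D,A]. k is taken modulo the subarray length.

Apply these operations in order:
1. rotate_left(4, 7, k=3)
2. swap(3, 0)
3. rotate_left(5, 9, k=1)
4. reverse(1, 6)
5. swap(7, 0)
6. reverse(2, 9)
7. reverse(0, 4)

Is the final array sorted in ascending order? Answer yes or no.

After 1 (rotate_left(4, 7, k=3)): [0, 5, 2, 1, 4, 3, 6, 9, 7, 8]
After 2 (swap(3, 0)): [1, 5, 2, 0, 4, 3, 6, 9, 7, 8]
After 3 (rotate_left(5, 9, k=1)): [1, 5, 2, 0, 4, 6, 9, 7, 8, 3]
After 4 (reverse(1, 6)): [1, 9, 6, 4, 0, 2, 5, 7, 8, 3]
After 5 (swap(7, 0)): [7, 9, 6, 4, 0, 2, 5, 1, 8, 3]
After 6 (reverse(2, 9)): [7, 9, 3, 8, 1, 5, 2, 0, 4, 6]
After 7 (reverse(0, 4)): [1, 8, 3, 9, 7, 5, 2, 0, 4, 6]

Answer: no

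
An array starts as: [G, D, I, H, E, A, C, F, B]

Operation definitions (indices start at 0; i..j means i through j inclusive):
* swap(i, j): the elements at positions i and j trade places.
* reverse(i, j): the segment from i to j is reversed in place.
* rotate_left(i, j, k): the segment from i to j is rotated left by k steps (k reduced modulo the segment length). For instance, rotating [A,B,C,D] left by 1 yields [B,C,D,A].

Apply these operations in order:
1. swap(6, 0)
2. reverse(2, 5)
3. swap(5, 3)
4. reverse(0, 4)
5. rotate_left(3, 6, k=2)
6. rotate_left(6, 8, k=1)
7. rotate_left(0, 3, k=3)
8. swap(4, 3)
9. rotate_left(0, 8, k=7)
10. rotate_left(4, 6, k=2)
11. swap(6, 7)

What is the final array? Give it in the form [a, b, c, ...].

Answer: [B, C, E, H, A, I, D, G, F]

Derivation:
After 1 (swap(6, 0)): [C, D, I, H, E, A, G, F, B]
After 2 (reverse(2, 5)): [C, D, A, E, H, I, G, F, B]
After 3 (swap(5, 3)): [C, D, A, I, H, E, G, F, B]
After 4 (reverse(0, 4)): [H, I, A, D, C, E, G, F, B]
After 5 (rotate_left(3, 6, k=2)): [H, I, A, E, G, D, C, F, B]
After 6 (rotate_left(6, 8, k=1)): [H, I, A, E, G, D, F, B, C]
After 7 (rotate_left(0, 3, k=3)): [E, H, I, A, G, D, F, B, C]
After 8 (swap(4, 3)): [E, H, I, G, A, D, F, B, C]
After 9 (rotate_left(0, 8, k=7)): [B, C, E, H, I, G, A, D, F]
After 10 (rotate_left(4, 6, k=2)): [B, C, E, H, A, I, G, D, F]
After 11 (swap(6, 7)): [B, C, E, H, A, I, D, G, F]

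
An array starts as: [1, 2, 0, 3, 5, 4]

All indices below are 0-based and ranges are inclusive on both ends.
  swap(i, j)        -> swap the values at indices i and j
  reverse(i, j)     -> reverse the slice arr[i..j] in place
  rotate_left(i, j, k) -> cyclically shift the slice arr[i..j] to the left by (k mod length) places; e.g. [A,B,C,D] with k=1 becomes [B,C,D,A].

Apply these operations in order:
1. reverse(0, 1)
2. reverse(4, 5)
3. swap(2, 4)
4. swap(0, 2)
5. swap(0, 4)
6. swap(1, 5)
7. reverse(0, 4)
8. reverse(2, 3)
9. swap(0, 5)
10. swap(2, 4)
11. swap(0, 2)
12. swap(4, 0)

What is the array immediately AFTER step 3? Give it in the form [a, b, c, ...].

Answer: [2, 1, 4, 3, 0, 5]

Derivation:
After 1 (reverse(0, 1)): [2, 1, 0, 3, 5, 4]
After 2 (reverse(4, 5)): [2, 1, 0, 3, 4, 5]
After 3 (swap(2, 4)): [2, 1, 4, 3, 0, 5]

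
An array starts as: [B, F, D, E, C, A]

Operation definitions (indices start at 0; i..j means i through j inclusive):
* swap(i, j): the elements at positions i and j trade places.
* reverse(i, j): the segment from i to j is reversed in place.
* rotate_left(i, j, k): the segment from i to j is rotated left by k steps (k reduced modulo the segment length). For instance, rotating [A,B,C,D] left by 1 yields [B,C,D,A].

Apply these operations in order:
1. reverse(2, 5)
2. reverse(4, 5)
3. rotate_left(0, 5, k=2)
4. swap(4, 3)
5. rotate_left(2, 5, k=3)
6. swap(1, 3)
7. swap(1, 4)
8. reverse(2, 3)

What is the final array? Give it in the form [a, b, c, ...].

After 1 (reverse(2, 5)): [B, F, A, C, E, D]
After 2 (reverse(4, 5)): [B, F, A, C, D, E]
After 3 (rotate_left(0, 5, k=2)): [A, C, D, E, B, F]
After 4 (swap(4, 3)): [A, C, D, B, E, F]
After 5 (rotate_left(2, 5, k=3)): [A, C, F, D, B, E]
After 6 (swap(1, 3)): [A, D, F, C, B, E]
After 7 (swap(1, 4)): [A, B, F, C, D, E]
After 8 (reverse(2, 3)): [A, B, C, F, D, E]

Answer: [A, B, C, F, D, E]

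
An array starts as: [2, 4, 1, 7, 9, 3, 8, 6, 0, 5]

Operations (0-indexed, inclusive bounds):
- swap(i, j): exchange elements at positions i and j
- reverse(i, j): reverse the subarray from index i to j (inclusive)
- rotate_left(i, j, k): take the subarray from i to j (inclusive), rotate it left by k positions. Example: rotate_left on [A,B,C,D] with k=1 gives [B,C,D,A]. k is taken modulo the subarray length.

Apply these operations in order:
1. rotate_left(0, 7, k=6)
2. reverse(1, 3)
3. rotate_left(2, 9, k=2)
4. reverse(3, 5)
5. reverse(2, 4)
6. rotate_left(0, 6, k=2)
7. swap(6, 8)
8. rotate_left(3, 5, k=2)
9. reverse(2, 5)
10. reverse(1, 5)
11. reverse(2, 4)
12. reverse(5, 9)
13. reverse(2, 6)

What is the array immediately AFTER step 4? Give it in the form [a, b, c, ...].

After 1 (rotate_left(0, 7, k=6)): [8, 6, 2, 4, 1, 7, 9, 3, 0, 5]
After 2 (reverse(1, 3)): [8, 4, 2, 6, 1, 7, 9, 3, 0, 5]
After 3 (rotate_left(2, 9, k=2)): [8, 4, 1, 7, 9, 3, 0, 5, 2, 6]
After 4 (reverse(3, 5)): [8, 4, 1, 3, 9, 7, 0, 5, 2, 6]

Answer: [8, 4, 1, 3, 9, 7, 0, 5, 2, 6]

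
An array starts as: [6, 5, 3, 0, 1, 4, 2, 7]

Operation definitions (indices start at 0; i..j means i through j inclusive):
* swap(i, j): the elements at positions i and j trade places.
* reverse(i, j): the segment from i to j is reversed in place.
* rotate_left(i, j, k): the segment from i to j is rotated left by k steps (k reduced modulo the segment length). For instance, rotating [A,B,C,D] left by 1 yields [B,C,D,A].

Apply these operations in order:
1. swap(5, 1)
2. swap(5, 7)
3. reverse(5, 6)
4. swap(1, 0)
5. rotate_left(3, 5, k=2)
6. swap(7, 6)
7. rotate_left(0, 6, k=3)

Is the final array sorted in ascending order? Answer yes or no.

Answer: no

Derivation:
After 1 (swap(5, 1)): [6, 4, 3, 0, 1, 5, 2, 7]
After 2 (swap(5, 7)): [6, 4, 3, 0, 1, 7, 2, 5]
After 3 (reverse(5, 6)): [6, 4, 3, 0, 1, 2, 7, 5]
After 4 (swap(1, 0)): [4, 6, 3, 0, 1, 2, 7, 5]
After 5 (rotate_left(3, 5, k=2)): [4, 6, 3, 2, 0, 1, 7, 5]
After 6 (swap(7, 6)): [4, 6, 3, 2, 0, 1, 5, 7]
After 7 (rotate_left(0, 6, k=3)): [2, 0, 1, 5, 4, 6, 3, 7]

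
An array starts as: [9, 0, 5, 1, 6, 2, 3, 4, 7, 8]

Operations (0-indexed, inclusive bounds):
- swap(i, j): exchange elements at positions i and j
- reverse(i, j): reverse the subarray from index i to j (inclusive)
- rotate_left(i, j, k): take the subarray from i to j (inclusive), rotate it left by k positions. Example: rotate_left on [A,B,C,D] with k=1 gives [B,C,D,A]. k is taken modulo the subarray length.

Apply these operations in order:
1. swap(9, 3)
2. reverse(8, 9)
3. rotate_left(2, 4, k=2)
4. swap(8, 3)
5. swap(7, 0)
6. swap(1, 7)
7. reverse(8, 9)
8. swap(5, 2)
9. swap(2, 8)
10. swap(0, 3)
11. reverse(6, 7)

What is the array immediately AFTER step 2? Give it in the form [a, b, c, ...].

After 1 (swap(9, 3)): [9, 0, 5, 8, 6, 2, 3, 4, 7, 1]
After 2 (reverse(8, 9)): [9, 0, 5, 8, 6, 2, 3, 4, 1, 7]

Answer: [9, 0, 5, 8, 6, 2, 3, 4, 1, 7]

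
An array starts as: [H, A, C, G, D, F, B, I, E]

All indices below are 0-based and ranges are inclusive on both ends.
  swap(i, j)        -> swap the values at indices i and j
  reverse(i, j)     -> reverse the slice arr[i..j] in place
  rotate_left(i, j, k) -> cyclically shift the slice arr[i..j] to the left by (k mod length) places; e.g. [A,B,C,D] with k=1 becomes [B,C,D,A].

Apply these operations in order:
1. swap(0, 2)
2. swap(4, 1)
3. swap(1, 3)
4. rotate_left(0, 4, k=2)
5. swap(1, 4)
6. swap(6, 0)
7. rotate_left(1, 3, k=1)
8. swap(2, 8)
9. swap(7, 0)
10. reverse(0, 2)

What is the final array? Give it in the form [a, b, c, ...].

Answer: [E, A, I, G, D, F, H, B, C]

Derivation:
After 1 (swap(0, 2)): [C, A, H, G, D, F, B, I, E]
After 2 (swap(4, 1)): [C, D, H, G, A, F, B, I, E]
After 3 (swap(1, 3)): [C, G, H, D, A, F, B, I, E]
After 4 (rotate_left(0, 4, k=2)): [H, D, A, C, G, F, B, I, E]
After 5 (swap(1, 4)): [H, G, A, C, D, F, B, I, E]
After 6 (swap(6, 0)): [B, G, A, C, D, F, H, I, E]
After 7 (rotate_left(1, 3, k=1)): [B, A, C, G, D, F, H, I, E]
After 8 (swap(2, 8)): [B, A, E, G, D, F, H, I, C]
After 9 (swap(7, 0)): [I, A, E, G, D, F, H, B, C]
After 10 (reverse(0, 2)): [E, A, I, G, D, F, H, B, C]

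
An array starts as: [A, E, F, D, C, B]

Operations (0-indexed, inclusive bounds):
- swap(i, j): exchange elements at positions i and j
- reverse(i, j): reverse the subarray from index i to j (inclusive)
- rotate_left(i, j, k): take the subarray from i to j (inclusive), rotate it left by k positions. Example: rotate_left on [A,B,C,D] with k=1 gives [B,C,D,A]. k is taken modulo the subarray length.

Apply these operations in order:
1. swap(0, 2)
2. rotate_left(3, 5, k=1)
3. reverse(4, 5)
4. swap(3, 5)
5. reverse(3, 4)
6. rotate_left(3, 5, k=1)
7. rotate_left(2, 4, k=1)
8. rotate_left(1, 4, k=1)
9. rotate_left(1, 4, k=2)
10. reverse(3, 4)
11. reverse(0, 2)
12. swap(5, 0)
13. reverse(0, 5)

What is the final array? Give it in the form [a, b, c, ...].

After 1 (swap(0, 2)): [F, E, A, D, C, B]
After 2 (rotate_left(3, 5, k=1)): [F, E, A, C, B, D]
After 3 (reverse(4, 5)): [F, E, A, C, D, B]
After 4 (swap(3, 5)): [F, E, A, B, D, C]
After 5 (reverse(3, 4)): [F, E, A, D, B, C]
After 6 (rotate_left(3, 5, k=1)): [F, E, A, B, C, D]
After 7 (rotate_left(2, 4, k=1)): [F, E, B, C, A, D]
After 8 (rotate_left(1, 4, k=1)): [F, B, C, A, E, D]
After 9 (rotate_left(1, 4, k=2)): [F, A, E, B, C, D]
After 10 (reverse(3, 4)): [F, A, E, C, B, D]
After 11 (reverse(0, 2)): [E, A, F, C, B, D]
After 12 (swap(5, 0)): [D, A, F, C, B, E]
After 13 (reverse(0, 5)): [E, B, C, F, A, D]

Answer: [E, B, C, F, A, D]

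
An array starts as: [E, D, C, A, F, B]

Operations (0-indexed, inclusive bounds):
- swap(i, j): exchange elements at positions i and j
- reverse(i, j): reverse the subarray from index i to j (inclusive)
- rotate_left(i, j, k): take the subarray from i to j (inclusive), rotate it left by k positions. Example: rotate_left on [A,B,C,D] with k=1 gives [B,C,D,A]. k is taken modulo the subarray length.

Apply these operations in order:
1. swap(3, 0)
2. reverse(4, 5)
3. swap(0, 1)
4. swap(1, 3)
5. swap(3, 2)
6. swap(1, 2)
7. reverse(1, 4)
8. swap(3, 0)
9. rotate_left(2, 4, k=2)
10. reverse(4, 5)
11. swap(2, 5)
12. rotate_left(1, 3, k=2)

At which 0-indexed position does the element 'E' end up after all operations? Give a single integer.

Answer: 0

Derivation:
After 1 (swap(3, 0)): [A, D, C, E, F, B]
After 2 (reverse(4, 5)): [A, D, C, E, B, F]
After 3 (swap(0, 1)): [D, A, C, E, B, F]
After 4 (swap(1, 3)): [D, E, C, A, B, F]
After 5 (swap(3, 2)): [D, E, A, C, B, F]
After 6 (swap(1, 2)): [D, A, E, C, B, F]
After 7 (reverse(1, 4)): [D, B, C, E, A, F]
After 8 (swap(3, 0)): [E, B, C, D, A, F]
After 9 (rotate_left(2, 4, k=2)): [E, B, A, C, D, F]
After 10 (reverse(4, 5)): [E, B, A, C, F, D]
After 11 (swap(2, 5)): [E, B, D, C, F, A]
After 12 (rotate_left(1, 3, k=2)): [E, C, B, D, F, A]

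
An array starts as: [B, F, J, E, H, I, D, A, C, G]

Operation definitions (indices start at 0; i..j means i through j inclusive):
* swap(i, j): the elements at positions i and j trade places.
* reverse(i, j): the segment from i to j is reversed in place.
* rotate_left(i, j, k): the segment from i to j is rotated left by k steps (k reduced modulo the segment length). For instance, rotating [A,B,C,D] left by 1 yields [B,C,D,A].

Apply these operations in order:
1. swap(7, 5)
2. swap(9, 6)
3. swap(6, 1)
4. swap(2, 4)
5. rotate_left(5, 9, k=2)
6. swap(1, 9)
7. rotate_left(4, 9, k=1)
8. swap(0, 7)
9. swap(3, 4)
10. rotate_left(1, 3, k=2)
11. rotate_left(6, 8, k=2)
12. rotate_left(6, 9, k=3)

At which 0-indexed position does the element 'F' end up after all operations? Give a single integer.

Answer: 2

Derivation:
After 1 (swap(7, 5)): [B, F, J, E, H, A, D, I, C, G]
After 2 (swap(9, 6)): [B, F, J, E, H, A, G, I, C, D]
After 3 (swap(6, 1)): [B, G, J, E, H, A, F, I, C, D]
After 4 (swap(2, 4)): [B, G, H, E, J, A, F, I, C, D]
After 5 (rotate_left(5, 9, k=2)): [B, G, H, E, J, I, C, D, A, F]
After 6 (swap(1, 9)): [B, F, H, E, J, I, C, D, A, G]
After 7 (rotate_left(4, 9, k=1)): [B, F, H, E, I, C, D, A, G, J]
After 8 (swap(0, 7)): [A, F, H, E, I, C, D, B, G, J]
After 9 (swap(3, 4)): [A, F, H, I, E, C, D, B, G, J]
After 10 (rotate_left(1, 3, k=2)): [A, I, F, H, E, C, D, B, G, J]
After 11 (rotate_left(6, 8, k=2)): [A, I, F, H, E, C, G, D, B, J]
After 12 (rotate_left(6, 9, k=3)): [A, I, F, H, E, C, J, G, D, B]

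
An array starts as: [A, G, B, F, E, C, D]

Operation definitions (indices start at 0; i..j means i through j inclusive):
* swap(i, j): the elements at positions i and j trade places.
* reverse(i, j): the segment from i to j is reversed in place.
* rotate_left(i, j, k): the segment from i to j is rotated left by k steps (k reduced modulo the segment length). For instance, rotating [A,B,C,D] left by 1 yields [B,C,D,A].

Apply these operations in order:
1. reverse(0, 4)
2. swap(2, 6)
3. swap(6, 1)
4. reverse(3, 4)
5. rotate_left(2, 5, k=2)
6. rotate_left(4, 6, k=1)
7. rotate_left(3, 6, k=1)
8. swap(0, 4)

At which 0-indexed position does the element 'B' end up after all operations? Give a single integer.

Answer: 1

Derivation:
After 1 (reverse(0, 4)): [E, F, B, G, A, C, D]
After 2 (swap(2, 6)): [E, F, D, G, A, C, B]
After 3 (swap(6, 1)): [E, B, D, G, A, C, F]
After 4 (reverse(3, 4)): [E, B, D, A, G, C, F]
After 5 (rotate_left(2, 5, k=2)): [E, B, G, C, D, A, F]
After 6 (rotate_left(4, 6, k=1)): [E, B, G, C, A, F, D]
After 7 (rotate_left(3, 6, k=1)): [E, B, G, A, F, D, C]
After 8 (swap(0, 4)): [F, B, G, A, E, D, C]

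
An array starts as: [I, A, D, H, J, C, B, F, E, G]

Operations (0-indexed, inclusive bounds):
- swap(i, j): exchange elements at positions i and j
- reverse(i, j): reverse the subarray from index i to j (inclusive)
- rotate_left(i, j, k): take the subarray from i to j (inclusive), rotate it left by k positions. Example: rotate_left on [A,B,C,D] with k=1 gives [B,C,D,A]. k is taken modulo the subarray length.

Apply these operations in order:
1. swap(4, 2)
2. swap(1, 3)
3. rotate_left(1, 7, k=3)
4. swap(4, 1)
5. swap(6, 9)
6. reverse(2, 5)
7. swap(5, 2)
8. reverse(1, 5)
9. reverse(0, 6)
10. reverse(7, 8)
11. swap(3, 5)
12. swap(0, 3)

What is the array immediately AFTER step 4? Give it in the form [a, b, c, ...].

After 1 (swap(4, 2)): [I, A, J, H, D, C, B, F, E, G]
After 2 (swap(1, 3)): [I, H, J, A, D, C, B, F, E, G]
After 3 (rotate_left(1, 7, k=3)): [I, D, C, B, F, H, J, A, E, G]
After 4 (swap(4, 1)): [I, F, C, B, D, H, J, A, E, G]

Answer: [I, F, C, B, D, H, J, A, E, G]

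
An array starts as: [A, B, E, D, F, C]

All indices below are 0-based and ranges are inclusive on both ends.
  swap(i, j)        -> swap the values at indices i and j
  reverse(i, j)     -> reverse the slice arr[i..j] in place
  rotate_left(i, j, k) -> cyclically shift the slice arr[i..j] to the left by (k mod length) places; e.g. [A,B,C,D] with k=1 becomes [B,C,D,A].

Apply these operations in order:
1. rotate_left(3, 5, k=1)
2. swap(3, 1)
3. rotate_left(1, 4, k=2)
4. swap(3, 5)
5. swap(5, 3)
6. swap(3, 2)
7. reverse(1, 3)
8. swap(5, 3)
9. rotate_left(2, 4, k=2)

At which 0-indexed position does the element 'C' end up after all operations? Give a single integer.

Answer: 1

Derivation:
After 1 (rotate_left(3, 5, k=1)): [A, B, E, F, C, D]
After 2 (swap(3, 1)): [A, F, E, B, C, D]
After 3 (rotate_left(1, 4, k=2)): [A, B, C, F, E, D]
After 4 (swap(3, 5)): [A, B, C, D, E, F]
After 5 (swap(5, 3)): [A, B, C, F, E, D]
After 6 (swap(3, 2)): [A, B, F, C, E, D]
After 7 (reverse(1, 3)): [A, C, F, B, E, D]
After 8 (swap(5, 3)): [A, C, F, D, E, B]
After 9 (rotate_left(2, 4, k=2)): [A, C, E, F, D, B]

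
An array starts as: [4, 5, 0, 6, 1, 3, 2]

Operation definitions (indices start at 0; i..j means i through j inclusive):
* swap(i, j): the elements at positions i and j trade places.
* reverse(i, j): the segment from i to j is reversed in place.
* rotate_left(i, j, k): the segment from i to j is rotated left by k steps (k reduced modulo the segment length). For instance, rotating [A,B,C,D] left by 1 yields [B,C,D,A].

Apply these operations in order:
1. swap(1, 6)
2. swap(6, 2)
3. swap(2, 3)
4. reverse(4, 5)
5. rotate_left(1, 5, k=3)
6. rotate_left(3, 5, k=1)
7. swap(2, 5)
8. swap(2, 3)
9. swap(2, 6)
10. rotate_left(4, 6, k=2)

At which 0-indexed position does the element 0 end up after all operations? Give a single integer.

Answer: 2

Derivation:
After 1 (swap(1, 6)): [4, 2, 0, 6, 1, 3, 5]
After 2 (swap(6, 2)): [4, 2, 5, 6, 1, 3, 0]
After 3 (swap(2, 3)): [4, 2, 6, 5, 1, 3, 0]
After 4 (reverse(4, 5)): [4, 2, 6, 5, 3, 1, 0]
After 5 (rotate_left(1, 5, k=3)): [4, 3, 1, 2, 6, 5, 0]
After 6 (rotate_left(3, 5, k=1)): [4, 3, 1, 6, 5, 2, 0]
After 7 (swap(2, 5)): [4, 3, 2, 6, 5, 1, 0]
After 8 (swap(2, 3)): [4, 3, 6, 2, 5, 1, 0]
After 9 (swap(2, 6)): [4, 3, 0, 2, 5, 1, 6]
After 10 (rotate_left(4, 6, k=2)): [4, 3, 0, 2, 6, 5, 1]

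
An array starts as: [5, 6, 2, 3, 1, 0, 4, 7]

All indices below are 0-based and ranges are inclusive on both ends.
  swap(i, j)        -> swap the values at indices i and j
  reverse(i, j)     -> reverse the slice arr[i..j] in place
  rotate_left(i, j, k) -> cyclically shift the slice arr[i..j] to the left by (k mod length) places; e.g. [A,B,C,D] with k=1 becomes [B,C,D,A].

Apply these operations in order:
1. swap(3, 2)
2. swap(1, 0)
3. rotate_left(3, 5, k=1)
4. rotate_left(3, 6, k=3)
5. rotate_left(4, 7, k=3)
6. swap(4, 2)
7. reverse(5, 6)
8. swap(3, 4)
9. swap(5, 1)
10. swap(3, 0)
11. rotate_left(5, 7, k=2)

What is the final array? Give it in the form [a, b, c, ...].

After 1 (swap(3, 2)): [5, 6, 3, 2, 1, 0, 4, 7]
After 2 (swap(1, 0)): [6, 5, 3, 2, 1, 0, 4, 7]
After 3 (rotate_left(3, 5, k=1)): [6, 5, 3, 1, 0, 2, 4, 7]
After 4 (rotate_left(3, 6, k=3)): [6, 5, 3, 4, 1, 0, 2, 7]
After 5 (rotate_left(4, 7, k=3)): [6, 5, 3, 4, 7, 1, 0, 2]
After 6 (swap(4, 2)): [6, 5, 7, 4, 3, 1, 0, 2]
After 7 (reverse(5, 6)): [6, 5, 7, 4, 3, 0, 1, 2]
After 8 (swap(3, 4)): [6, 5, 7, 3, 4, 0, 1, 2]
After 9 (swap(5, 1)): [6, 0, 7, 3, 4, 5, 1, 2]
After 10 (swap(3, 0)): [3, 0, 7, 6, 4, 5, 1, 2]
After 11 (rotate_left(5, 7, k=2)): [3, 0, 7, 6, 4, 2, 5, 1]

Answer: [3, 0, 7, 6, 4, 2, 5, 1]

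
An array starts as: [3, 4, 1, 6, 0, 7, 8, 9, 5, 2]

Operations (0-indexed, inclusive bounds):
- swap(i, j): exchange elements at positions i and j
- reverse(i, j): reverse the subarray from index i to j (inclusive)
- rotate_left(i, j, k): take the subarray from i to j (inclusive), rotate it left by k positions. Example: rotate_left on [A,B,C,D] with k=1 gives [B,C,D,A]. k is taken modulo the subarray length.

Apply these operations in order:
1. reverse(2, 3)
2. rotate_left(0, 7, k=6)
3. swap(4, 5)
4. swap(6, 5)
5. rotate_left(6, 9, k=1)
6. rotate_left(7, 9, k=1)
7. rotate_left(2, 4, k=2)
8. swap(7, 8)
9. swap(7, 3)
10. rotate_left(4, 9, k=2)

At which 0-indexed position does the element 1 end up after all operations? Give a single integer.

After 1 (reverse(2, 3)): [3, 4, 6, 1, 0, 7, 8, 9, 5, 2]
After 2 (rotate_left(0, 7, k=6)): [8, 9, 3, 4, 6, 1, 0, 7, 5, 2]
After 3 (swap(4, 5)): [8, 9, 3, 4, 1, 6, 0, 7, 5, 2]
After 4 (swap(6, 5)): [8, 9, 3, 4, 1, 0, 6, 7, 5, 2]
After 5 (rotate_left(6, 9, k=1)): [8, 9, 3, 4, 1, 0, 7, 5, 2, 6]
After 6 (rotate_left(7, 9, k=1)): [8, 9, 3, 4, 1, 0, 7, 2, 6, 5]
After 7 (rotate_left(2, 4, k=2)): [8, 9, 1, 3, 4, 0, 7, 2, 6, 5]
After 8 (swap(7, 8)): [8, 9, 1, 3, 4, 0, 7, 6, 2, 5]
After 9 (swap(7, 3)): [8, 9, 1, 6, 4, 0, 7, 3, 2, 5]
After 10 (rotate_left(4, 9, k=2)): [8, 9, 1, 6, 7, 3, 2, 5, 4, 0]

Answer: 2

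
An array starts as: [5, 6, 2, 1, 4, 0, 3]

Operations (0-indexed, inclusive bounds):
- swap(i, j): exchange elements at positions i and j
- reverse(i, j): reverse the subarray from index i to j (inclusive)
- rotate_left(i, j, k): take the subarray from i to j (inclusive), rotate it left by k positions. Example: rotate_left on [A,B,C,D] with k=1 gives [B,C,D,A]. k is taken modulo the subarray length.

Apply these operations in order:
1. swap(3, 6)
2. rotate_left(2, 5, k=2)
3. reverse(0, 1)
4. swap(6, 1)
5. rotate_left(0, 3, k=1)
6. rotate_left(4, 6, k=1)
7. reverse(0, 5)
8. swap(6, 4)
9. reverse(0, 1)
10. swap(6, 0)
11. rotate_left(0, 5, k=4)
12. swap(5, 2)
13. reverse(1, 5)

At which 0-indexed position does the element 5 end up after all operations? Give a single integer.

After 1 (swap(3, 6)): [5, 6, 2, 3, 4, 0, 1]
After 2 (rotate_left(2, 5, k=2)): [5, 6, 4, 0, 2, 3, 1]
After 3 (reverse(0, 1)): [6, 5, 4, 0, 2, 3, 1]
After 4 (swap(6, 1)): [6, 1, 4, 0, 2, 3, 5]
After 5 (rotate_left(0, 3, k=1)): [1, 4, 0, 6, 2, 3, 5]
After 6 (rotate_left(4, 6, k=1)): [1, 4, 0, 6, 3, 5, 2]
After 7 (reverse(0, 5)): [5, 3, 6, 0, 4, 1, 2]
After 8 (swap(6, 4)): [5, 3, 6, 0, 2, 1, 4]
After 9 (reverse(0, 1)): [3, 5, 6, 0, 2, 1, 4]
After 10 (swap(6, 0)): [4, 5, 6, 0, 2, 1, 3]
After 11 (rotate_left(0, 5, k=4)): [2, 1, 4, 5, 6, 0, 3]
After 12 (swap(5, 2)): [2, 1, 0, 5, 6, 4, 3]
After 13 (reverse(1, 5)): [2, 4, 6, 5, 0, 1, 3]

Answer: 3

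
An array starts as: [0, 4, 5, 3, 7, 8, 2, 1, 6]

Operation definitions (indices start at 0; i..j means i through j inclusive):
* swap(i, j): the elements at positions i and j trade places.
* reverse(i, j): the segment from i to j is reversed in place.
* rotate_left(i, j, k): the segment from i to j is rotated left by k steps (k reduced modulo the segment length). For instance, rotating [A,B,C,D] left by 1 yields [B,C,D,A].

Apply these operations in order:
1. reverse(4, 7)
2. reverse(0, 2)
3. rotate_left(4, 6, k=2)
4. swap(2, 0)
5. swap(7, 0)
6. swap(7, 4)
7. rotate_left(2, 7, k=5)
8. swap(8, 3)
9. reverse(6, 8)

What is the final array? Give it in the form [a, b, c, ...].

Answer: [7, 4, 8, 6, 3, 0, 5, 2, 1]

Derivation:
After 1 (reverse(4, 7)): [0, 4, 5, 3, 1, 2, 8, 7, 6]
After 2 (reverse(0, 2)): [5, 4, 0, 3, 1, 2, 8, 7, 6]
After 3 (rotate_left(4, 6, k=2)): [5, 4, 0, 3, 8, 1, 2, 7, 6]
After 4 (swap(2, 0)): [0, 4, 5, 3, 8, 1, 2, 7, 6]
After 5 (swap(7, 0)): [7, 4, 5, 3, 8, 1, 2, 0, 6]
After 6 (swap(7, 4)): [7, 4, 5, 3, 0, 1, 2, 8, 6]
After 7 (rotate_left(2, 7, k=5)): [7, 4, 8, 5, 3, 0, 1, 2, 6]
After 8 (swap(8, 3)): [7, 4, 8, 6, 3, 0, 1, 2, 5]
After 9 (reverse(6, 8)): [7, 4, 8, 6, 3, 0, 5, 2, 1]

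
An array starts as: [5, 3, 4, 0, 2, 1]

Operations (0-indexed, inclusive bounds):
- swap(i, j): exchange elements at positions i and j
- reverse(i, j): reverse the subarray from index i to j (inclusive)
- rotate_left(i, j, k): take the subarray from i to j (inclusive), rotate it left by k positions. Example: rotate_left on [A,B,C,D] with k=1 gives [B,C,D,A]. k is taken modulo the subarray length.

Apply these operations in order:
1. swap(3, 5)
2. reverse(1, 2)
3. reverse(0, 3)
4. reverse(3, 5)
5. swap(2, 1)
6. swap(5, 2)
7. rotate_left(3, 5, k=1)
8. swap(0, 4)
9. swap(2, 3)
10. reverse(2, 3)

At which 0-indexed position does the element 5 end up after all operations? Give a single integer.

Answer: 2

Derivation:
After 1 (swap(3, 5)): [5, 3, 4, 1, 2, 0]
After 2 (reverse(1, 2)): [5, 4, 3, 1, 2, 0]
After 3 (reverse(0, 3)): [1, 3, 4, 5, 2, 0]
After 4 (reverse(3, 5)): [1, 3, 4, 0, 2, 5]
After 5 (swap(2, 1)): [1, 4, 3, 0, 2, 5]
After 6 (swap(5, 2)): [1, 4, 5, 0, 2, 3]
After 7 (rotate_left(3, 5, k=1)): [1, 4, 5, 2, 3, 0]
After 8 (swap(0, 4)): [3, 4, 5, 2, 1, 0]
After 9 (swap(2, 3)): [3, 4, 2, 5, 1, 0]
After 10 (reverse(2, 3)): [3, 4, 5, 2, 1, 0]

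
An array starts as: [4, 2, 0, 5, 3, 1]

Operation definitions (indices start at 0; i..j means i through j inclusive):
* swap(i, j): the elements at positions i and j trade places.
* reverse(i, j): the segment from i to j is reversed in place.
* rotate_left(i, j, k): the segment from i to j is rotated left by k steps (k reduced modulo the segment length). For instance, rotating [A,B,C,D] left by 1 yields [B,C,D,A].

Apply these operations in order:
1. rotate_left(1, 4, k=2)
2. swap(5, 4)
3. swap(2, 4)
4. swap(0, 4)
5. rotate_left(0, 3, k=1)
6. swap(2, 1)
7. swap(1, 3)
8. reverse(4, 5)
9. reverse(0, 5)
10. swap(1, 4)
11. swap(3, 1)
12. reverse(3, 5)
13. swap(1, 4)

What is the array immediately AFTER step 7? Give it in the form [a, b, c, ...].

After 1 (rotate_left(1, 4, k=2)): [4, 5, 3, 2, 0, 1]
After 2 (swap(5, 4)): [4, 5, 3, 2, 1, 0]
After 3 (swap(2, 4)): [4, 5, 1, 2, 3, 0]
After 4 (swap(0, 4)): [3, 5, 1, 2, 4, 0]
After 5 (rotate_left(0, 3, k=1)): [5, 1, 2, 3, 4, 0]
After 6 (swap(2, 1)): [5, 2, 1, 3, 4, 0]
After 7 (swap(1, 3)): [5, 3, 1, 2, 4, 0]

Answer: [5, 3, 1, 2, 4, 0]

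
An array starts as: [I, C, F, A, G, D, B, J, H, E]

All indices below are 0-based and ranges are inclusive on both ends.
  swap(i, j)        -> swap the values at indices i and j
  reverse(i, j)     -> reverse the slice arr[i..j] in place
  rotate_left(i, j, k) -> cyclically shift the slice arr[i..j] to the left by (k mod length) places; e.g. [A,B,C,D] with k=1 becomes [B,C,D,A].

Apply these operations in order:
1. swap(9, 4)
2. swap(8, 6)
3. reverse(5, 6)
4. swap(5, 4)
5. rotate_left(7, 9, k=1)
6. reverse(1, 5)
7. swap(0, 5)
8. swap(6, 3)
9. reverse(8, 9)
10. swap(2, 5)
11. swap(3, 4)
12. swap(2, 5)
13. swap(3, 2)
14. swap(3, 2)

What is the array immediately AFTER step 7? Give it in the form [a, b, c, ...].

After 1 (swap(9, 4)): [I, C, F, A, E, D, B, J, H, G]
After 2 (swap(8, 6)): [I, C, F, A, E, D, H, J, B, G]
After 3 (reverse(5, 6)): [I, C, F, A, E, H, D, J, B, G]
After 4 (swap(5, 4)): [I, C, F, A, H, E, D, J, B, G]
After 5 (rotate_left(7, 9, k=1)): [I, C, F, A, H, E, D, B, G, J]
After 6 (reverse(1, 5)): [I, E, H, A, F, C, D, B, G, J]
After 7 (swap(0, 5)): [C, E, H, A, F, I, D, B, G, J]

Answer: [C, E, H, A, F, I, D, B, G, J]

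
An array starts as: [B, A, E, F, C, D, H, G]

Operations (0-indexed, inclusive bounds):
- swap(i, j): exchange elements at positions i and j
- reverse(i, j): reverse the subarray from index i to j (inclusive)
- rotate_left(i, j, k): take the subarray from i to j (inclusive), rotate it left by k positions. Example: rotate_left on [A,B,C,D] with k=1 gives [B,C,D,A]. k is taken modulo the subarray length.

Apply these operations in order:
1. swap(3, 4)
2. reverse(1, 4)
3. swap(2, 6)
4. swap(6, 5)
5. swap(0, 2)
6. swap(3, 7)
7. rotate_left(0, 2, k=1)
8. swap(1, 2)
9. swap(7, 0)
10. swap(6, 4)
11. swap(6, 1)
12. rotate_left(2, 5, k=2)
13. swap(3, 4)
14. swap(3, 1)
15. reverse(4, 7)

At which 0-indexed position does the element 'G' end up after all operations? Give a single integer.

Answer: 6

Derivation:
After 1 (swap(3, 4)): [B, A, E, C, F, D, H, G]
After 2 (reverse(1, 4)): [B, F, C, E, A, D, H, G]
After 3 (swap(2, 6)): [B, F, H, E, A, D, C, G]
After 4 (swap(6, 5)): [B, F, H, E, A, C, D, G]
After 5 (swap(0, 2)): [H, F, B, E, A, C, D, G]
After 6 (swap(3, 7)): [H, F, B, G, A, C, D, E]
After 7 (rotate_left(0, 2, k=1)): [F, B, H, G, A, C, D, E]
After 8 (swap(1, 2)): [F, H, B, G, A, C, D, E]
After 9 (swap(7, 0)): [E, H, B, G, A, C, D, F]
After 10 (swap(6, 4)): [E, H, B, G, D, C, A, F]
After 11 (swap(6, 1)): [E, A, B, G, D, C, H, F]
After 12 (rotate_left(2, 5, k=2)): [E, A, D, C, B, G, H, F]
After 13 (swap(3, 4)): [E, A, D, B, C, G, H, F]
After 14 (swap(3, 1)): [E, B, D, A, C, G, H, F]
After 15 (reverse(4, 7)): [E, B, D, A, F, H, G, C]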